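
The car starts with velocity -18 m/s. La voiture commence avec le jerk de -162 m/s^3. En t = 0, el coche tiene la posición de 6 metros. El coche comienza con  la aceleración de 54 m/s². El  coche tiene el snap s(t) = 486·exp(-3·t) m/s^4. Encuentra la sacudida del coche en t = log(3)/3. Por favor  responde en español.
Debemos encontrar la integral de nuestra ecuación del snap s(t) = 486·exp(-3·t) 1 vez. Integrando el snap y usando la condición inicial j(0) = -162, obtenemos j(t) = -162·exp(-3·t). Usando j(t) = -162·exp(-3·t) y sustituyendo t = log(3)/3, encontramos j = -54.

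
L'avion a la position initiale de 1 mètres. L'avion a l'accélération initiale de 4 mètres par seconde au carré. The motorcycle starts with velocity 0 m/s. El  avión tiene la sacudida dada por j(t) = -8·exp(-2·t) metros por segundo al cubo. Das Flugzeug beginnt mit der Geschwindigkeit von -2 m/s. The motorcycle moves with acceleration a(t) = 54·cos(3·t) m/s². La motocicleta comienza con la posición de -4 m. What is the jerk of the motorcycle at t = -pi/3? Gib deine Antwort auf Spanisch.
Debemos derivar nuestra ecuación de la aceleración a(t) = 54·cos(3·t) 1 vez. La derivada de la aceleración da la sacudida: j(t) = -162·sin(3·t). Usando j(t) = -162·sin(3·t) y sustituyendo t = -pi/3, encontramos j = 0.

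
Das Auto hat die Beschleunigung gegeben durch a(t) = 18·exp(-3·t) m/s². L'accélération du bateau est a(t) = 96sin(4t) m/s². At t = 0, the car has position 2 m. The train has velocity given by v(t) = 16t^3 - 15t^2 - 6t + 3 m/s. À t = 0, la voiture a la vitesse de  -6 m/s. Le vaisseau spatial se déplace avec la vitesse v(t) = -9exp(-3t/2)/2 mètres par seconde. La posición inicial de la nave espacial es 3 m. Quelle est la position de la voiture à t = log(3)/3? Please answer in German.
Ausgehend von der Beschleunigung a(t) = 18·exp(-3·t), nehmen wir 2 Stammfunktionen. Die Stammfunktion von der Beschleunigung ist die Geschwindigkeit. Mit v(0) = -6 erhalten wir v(t) = -6·exp(-3·t). Das Integral von der Geschwindigkeit, mit x(0) = 2, ergibt die Position: x(t) = 2·exp(-3·t). Wir haben die Position x(t) = 2·exp(-3·t). Durch Einsetzen von t = log(3)/3: x(log(3)/3) = 2/3.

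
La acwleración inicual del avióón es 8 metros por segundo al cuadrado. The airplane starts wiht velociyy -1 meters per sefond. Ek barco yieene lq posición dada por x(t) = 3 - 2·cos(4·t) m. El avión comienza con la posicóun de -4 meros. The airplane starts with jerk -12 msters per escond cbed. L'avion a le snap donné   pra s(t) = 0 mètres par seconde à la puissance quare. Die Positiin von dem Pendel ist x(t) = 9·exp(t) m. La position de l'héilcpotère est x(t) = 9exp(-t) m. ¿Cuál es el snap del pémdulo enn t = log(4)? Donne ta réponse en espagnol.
Debemos derivar nuestra ecuación de la posición x(t) = 9·exp(t) 4 veces. Derivando la posición, obtenemos la velocidad: v(t) = 9·exp(t). La derivada de la velocidad da la aceleración: a(t) = 9·exp(t). La derivada de la aceleración da la sacudida: j(t) = 9·exp(t). Derivando la sacudida, obtenemos el snap: s(t) = 9·exp(t). De la ecuación del snap s(t) = 9·exp(t), sustituimos t = log(4) para obtener s = 36.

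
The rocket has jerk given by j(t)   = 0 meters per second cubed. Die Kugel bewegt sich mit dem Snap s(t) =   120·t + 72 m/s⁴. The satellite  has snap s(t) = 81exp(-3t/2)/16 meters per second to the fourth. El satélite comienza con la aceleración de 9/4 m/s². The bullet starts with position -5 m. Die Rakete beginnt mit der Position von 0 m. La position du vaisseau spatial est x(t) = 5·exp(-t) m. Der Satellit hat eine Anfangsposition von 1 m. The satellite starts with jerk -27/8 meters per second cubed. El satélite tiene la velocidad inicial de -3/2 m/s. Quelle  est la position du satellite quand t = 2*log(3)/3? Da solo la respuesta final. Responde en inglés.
At t = 2*log(3)/3, x = 1/3.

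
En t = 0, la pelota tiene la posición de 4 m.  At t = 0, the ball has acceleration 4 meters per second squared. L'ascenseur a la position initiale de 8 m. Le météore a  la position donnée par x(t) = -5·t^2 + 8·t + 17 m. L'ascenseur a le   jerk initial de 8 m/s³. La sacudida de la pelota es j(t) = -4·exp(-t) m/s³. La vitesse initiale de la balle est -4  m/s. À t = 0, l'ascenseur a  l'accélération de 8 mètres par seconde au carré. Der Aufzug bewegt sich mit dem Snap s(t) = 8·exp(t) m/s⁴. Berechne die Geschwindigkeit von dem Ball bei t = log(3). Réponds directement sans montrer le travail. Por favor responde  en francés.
À t = log(3), v = -4/3.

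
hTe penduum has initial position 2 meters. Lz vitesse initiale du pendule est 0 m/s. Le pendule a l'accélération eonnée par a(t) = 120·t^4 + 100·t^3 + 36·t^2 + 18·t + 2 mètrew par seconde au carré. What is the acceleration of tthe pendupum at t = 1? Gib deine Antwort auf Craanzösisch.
De l'équation de l'accélération a(t) = 120·t^4 + 100·t^3 + 36·t^2 + 18·t + 2, nous substituons t = 1 pour obtenir a = 276.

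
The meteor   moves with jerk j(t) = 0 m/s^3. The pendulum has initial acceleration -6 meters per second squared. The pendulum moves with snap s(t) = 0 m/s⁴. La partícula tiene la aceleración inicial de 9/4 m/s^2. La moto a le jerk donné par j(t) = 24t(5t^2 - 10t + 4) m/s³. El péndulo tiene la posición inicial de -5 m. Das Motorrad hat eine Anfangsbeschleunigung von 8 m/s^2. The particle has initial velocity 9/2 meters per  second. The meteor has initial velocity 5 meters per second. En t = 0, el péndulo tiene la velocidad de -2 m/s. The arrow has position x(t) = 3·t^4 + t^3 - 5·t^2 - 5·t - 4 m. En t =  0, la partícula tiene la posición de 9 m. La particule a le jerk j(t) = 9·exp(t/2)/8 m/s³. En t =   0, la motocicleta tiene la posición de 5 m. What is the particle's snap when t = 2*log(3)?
To solve this, we need to take 1 derivative of our jerk equation j(t) = 9·exp(t/2)/8. The derivative of jerk gives snap: s(t) = 9·exp(t/2)/16. From the given snap equation s(t) = 9·exp(t/2)/16, we substitute t = 2*log(3) to get s = 27/16.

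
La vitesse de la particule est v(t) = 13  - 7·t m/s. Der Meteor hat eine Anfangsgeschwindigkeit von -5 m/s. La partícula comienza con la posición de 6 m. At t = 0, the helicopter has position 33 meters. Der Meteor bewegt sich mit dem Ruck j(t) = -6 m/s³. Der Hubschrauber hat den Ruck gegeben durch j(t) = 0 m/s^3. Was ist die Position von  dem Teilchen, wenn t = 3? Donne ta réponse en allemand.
Ausgehend von der Geschwindigkeit v(t) = 13 - 7·t, nehmen wir 1 Stammfunktion. Mit ∫v(t)dt und Anwendung von x(0) = 6, finden wir x(t) = -7·t^2/2 + 13·t + 6. Mit x(t) = -7·t^2/2 + 13·t + 6 und Einsetzen von t = 3, finden wir x = 27/2.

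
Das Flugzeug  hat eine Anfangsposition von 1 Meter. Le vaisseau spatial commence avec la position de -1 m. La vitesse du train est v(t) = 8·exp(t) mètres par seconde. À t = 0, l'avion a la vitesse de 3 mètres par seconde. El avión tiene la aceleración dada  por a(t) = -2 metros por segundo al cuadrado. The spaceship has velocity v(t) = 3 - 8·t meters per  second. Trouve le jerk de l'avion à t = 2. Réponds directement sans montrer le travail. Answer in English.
j(2) = 0.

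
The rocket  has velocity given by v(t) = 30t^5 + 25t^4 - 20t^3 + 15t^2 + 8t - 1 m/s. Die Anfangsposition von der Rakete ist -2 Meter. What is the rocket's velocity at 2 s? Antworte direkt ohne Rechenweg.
The velocity at t = 2 is v = 1275.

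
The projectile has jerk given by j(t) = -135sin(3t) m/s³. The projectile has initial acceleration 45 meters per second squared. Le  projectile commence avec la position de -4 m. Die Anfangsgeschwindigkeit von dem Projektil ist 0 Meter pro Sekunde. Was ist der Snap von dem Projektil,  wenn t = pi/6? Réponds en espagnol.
Debemos derivar nuestra ecuación de la sacudida j(t) = -135·sin(3·t) 1 vez. Derivando la sacudida, obtenemos el snap: s(t) = -405·cos(3·t). Usando s(t) = -405·cos(3·t) y sustituyendo t = pi/6, encontramos s = 0.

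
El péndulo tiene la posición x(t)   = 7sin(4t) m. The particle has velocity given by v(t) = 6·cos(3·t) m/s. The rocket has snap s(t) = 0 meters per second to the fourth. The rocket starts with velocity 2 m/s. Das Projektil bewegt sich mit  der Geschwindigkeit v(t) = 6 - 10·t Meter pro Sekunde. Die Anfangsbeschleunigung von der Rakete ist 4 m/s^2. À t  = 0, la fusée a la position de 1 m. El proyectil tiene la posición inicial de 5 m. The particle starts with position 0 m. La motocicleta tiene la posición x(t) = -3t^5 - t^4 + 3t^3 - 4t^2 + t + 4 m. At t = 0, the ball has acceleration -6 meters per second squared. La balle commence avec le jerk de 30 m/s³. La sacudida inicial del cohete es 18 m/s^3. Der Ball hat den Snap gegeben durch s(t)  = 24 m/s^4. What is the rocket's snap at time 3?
From the given snap equation s(t) = 0, we substitute t = 3 to get s = 0.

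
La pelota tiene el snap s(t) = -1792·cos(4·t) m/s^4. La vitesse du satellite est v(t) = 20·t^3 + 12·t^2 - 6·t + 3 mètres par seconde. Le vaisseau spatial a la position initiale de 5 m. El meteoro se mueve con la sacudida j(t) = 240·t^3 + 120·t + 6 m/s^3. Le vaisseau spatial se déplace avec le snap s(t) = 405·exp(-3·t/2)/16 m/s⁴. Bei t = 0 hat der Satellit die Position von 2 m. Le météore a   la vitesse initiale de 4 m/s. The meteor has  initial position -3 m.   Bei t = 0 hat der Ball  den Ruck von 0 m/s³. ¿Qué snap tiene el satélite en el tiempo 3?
Debemos derivar nuestra ecuación de la velocidad v(t) = 20·t^3 + 12·t^2 - 6·t + 3 3 veces. La derivada de la velocidad da la aceleración: a(t) = 60·t^2 + 24·t - 6. Derivando la aceleración, obtenemos la sacudida: j(t) = 120·t + 24. Tomando d/dt de j(t), encontramos s(t) = 120. Usando s(t) = 120 y sustituyendo t = 3, encontramos s = 120.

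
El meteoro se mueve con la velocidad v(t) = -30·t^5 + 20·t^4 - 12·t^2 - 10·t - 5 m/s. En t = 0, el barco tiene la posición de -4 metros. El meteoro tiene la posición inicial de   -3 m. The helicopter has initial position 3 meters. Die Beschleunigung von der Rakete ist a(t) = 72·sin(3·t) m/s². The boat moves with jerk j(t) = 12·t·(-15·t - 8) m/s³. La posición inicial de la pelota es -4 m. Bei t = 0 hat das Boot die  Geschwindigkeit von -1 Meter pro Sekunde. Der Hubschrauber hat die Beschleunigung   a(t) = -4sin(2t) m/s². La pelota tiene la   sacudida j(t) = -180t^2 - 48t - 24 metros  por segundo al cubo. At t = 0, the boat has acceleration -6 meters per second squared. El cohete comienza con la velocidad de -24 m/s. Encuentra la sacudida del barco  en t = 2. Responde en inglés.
We have jerk j(t) = 12·t·(-15·t - 8). Substituting t = 2: j(2) = -912.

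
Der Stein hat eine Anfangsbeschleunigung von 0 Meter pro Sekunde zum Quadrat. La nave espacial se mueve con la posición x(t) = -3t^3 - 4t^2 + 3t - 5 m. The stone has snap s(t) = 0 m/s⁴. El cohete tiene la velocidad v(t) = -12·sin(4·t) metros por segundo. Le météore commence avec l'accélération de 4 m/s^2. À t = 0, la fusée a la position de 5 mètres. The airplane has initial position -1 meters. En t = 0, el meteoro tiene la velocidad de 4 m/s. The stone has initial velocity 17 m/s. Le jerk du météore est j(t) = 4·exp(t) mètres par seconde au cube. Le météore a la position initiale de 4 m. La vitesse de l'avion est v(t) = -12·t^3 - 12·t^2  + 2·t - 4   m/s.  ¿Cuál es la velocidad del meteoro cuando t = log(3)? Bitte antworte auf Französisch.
En partant du jerk j(t) = 4·exp(t), nous prenons 2 primitives. La primitive du jerk, avec a(0) = 4, donne l'accélération: a(t) = 4·exp(t). En intégrant l'accélération et en utilisant la condition initiale v(0) = 4, nous obtenons v(t) = 4·exp(t). De l'équation de la vitesse v(t) = 4·exp(t), nous substituons t = log(3) pour obtenir v = 12.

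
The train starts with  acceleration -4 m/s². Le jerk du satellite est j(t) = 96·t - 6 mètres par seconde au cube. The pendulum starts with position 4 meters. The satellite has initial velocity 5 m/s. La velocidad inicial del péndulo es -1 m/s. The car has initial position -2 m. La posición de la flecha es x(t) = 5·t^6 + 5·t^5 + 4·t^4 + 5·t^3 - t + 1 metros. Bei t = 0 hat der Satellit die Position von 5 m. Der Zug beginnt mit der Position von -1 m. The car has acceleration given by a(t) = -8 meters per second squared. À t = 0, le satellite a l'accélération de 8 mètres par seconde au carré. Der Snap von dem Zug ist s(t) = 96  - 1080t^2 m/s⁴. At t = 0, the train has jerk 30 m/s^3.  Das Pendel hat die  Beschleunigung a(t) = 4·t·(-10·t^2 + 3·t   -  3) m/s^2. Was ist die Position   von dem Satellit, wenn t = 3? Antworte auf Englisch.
We need to integrate our jerk equation j(t) = 96·t - 6 3 times. The integral of jerk, with a(0) = 8, gives acceleration: a(t) = 48·t^2 - 6·t + 8. Integrating acceleration and using the initial condition v(0) = 5, we get v(t) = 16·t^3 - 3·t^2 + 8·t + 5. Finding the integral of v(t) and using x(0) = 5: x(t) = 4·t^4 - t^3 + 4·t^2 + 5·t + 5. From the given position equation x(t) = 4·t^4 - t^3 + 4·t^2 + 5·t + 5, we substitute t = 3 to get x = 353.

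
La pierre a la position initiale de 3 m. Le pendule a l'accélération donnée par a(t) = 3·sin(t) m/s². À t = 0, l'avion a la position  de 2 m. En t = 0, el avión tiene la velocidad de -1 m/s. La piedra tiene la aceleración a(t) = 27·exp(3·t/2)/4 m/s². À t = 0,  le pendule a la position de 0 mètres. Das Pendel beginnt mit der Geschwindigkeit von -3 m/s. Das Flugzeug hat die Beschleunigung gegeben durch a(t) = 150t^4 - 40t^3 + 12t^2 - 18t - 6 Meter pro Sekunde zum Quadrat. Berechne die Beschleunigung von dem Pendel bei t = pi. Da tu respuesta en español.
De la ecuación de la aceleración a(t) = 3·sin(t), sustituimos t = pi para obtener a = 0.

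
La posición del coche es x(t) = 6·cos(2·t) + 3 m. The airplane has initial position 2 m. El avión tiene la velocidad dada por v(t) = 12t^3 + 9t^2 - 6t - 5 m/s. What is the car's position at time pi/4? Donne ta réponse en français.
Nous avons la position x(t) = 6·cos(2·t) + 3. En substituant t = pi/4: x(pi/4) = 3.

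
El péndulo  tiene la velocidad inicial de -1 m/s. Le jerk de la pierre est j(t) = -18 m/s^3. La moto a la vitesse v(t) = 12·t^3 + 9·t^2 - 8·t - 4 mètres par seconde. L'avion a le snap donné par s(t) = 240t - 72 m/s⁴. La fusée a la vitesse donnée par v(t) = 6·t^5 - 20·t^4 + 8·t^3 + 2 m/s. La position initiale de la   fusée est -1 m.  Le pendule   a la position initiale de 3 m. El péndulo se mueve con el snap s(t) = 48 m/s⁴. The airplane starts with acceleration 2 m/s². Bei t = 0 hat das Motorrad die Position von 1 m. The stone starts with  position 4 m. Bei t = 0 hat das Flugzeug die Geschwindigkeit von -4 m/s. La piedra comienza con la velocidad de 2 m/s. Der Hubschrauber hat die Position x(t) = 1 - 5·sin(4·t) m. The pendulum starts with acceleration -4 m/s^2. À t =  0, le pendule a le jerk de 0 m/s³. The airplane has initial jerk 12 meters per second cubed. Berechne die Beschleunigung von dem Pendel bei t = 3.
Wir müssen die Stammfunktion unserer Gleichung für den Snap s(t) = 48 2-mal finden. Mit ∫s(t)dt und Anwendung von j(0) = 0, finden wir j(t) = 48·t. Mit ∫j(t)dt und Anwendung von a(0) = -4, finden wir a(t) = 24·t^2 - 4. Mit a(t) = 24·t^2 - 4 und Einsetzen von t = 3, finden wir a = 212.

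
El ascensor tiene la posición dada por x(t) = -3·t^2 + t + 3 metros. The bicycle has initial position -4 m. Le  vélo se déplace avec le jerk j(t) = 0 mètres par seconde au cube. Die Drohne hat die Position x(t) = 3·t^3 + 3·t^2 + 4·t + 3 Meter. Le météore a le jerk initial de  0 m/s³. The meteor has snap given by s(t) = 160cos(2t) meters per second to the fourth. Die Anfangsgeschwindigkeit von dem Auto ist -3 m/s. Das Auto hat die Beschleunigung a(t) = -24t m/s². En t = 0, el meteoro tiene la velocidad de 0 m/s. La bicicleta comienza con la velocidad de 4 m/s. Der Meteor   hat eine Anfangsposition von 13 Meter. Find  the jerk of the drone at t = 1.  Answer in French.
Pour résoudre ceci, nous devons prendre 3 dérivées de notre équation de la position x(t) = 3·t^3 + 3·t^2 + 4·t + 3. En dérivant la position, nous obtenons la vitesse: v(t) = 9·t^2 + 6·t + 4. En prenant d/dt de v(t), nous trouvons a(t) = 18·t + 6. La dérivée de l'accélération donne le jerk: j(t) = 18. En utilisant j(t) = 18 et en substituant t = 1, nous trouvons j = 18.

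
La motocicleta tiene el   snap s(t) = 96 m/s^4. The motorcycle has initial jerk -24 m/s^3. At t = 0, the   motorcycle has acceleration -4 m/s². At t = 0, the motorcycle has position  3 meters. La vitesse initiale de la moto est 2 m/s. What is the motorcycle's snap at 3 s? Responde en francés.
De l'équation du snap s(t) = 96, nous substituons t = 3 pour obtenir s = 96.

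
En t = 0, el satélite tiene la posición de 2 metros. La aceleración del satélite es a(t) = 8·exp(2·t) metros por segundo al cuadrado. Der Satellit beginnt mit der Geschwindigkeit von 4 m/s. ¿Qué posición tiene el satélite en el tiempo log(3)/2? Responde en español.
Necesitamos integrar nuestra ecuación de la aceleración a(t) = 8·exp(2·t) 2 veces. Tomando ∫a(t)dt y aplicando v(0) = 4, encontramos v(t) = 4·exp(2·t). La integral de la velocidad, con x(0) = 2, da la posición: x(t) = 2·exp(2·t). De la ecuación de la posición x(t) = 2·exp(2·t), sustituimos t = log(3)/2 para obtener x = 6.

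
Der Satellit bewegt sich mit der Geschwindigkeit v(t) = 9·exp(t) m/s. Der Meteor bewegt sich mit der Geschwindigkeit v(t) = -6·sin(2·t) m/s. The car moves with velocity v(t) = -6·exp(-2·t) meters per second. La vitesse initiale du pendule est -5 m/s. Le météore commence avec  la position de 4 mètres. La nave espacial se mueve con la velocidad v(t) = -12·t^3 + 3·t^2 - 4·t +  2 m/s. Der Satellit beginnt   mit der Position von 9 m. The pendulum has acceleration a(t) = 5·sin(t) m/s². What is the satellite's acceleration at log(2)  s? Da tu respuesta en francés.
En partant de la vitesse v(t) = 9·exp(t), nous prenons 1 dérivée. La dérivée de la vitesse donne l'accélération: a(t) = 9·exp(t). En utilisant a(t) = 9·exp(t) et en substituant t = log(2), nous trouvons a = 18.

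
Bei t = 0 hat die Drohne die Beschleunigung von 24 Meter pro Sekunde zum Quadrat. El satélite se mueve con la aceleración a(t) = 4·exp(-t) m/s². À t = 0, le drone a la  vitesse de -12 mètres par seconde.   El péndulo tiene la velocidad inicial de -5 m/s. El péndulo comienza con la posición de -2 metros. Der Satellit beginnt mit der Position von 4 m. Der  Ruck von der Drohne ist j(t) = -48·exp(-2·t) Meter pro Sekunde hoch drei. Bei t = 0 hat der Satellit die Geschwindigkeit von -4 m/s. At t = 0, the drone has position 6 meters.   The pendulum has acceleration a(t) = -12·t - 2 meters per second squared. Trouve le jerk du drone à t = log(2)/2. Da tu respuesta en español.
Tenemos la sacudida j(t) = -48·exp(-2·t). Sustituyendo t = log(2)/2: j(log(2)/2) = -24.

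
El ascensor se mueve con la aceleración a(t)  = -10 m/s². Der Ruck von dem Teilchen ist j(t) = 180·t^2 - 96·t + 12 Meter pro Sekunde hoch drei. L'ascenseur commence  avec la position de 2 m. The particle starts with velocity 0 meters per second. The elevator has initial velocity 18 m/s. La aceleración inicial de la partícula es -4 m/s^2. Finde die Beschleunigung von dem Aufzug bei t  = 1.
Wir haben die Beschleunigung a(t) = -10. Durch Einsetzen von t = 1: a(1) = -10.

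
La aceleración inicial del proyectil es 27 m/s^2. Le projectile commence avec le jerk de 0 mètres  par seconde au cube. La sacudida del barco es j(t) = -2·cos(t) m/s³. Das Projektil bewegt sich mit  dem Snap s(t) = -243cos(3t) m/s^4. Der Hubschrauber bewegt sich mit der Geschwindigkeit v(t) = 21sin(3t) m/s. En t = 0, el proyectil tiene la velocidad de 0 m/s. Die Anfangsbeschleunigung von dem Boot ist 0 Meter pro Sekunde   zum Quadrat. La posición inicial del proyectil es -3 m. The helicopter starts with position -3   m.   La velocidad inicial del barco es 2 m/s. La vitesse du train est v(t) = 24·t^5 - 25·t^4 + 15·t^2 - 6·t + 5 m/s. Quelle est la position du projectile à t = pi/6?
Pour résoudre ceci, nous devons prendre 4 primitives de notre équation du snap s(t) = -243·cos(3·t). En prenant ∫s(t)dt et en appliquant j(0) = 0, nous trouvons j(t) = -81·sin(3·t). En intégrant le jerk et en utilisant la condition initiale a(0) = 27, nous obtenons a(t) = 27·cos(3·t). En intégrant l'accélération et en utilisant la condition initiale v(0) = 0, nous obtenons v(t) = 9·sin(3·t). La primitive de la vitesse est la position. En utilisant x(0) = -3, nous obtenons x(t) = -3·cos(3·t). De l'équation de la position x(t) = -3·cos(3·t), nous substituons t = pi/6 pour obtenir x = 0.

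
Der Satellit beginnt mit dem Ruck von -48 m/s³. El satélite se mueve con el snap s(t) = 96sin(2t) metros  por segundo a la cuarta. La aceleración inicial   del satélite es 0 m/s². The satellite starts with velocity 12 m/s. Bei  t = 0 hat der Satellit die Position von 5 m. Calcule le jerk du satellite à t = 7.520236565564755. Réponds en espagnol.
Para resolver esto, necesitamos tomar 1 integral de nuestra ecuación del snap s(t) = 96·sin(2·t). La antiderivada del snap es la sacudida. Usando j(0) = -48, obtenemos j(t) = -48·cos(2·t). De la ecuación de la sacudida j(t) = -48·cos(2·t), sustituimos t = 7.520236565564755 para obtener j = 37.6981336944963.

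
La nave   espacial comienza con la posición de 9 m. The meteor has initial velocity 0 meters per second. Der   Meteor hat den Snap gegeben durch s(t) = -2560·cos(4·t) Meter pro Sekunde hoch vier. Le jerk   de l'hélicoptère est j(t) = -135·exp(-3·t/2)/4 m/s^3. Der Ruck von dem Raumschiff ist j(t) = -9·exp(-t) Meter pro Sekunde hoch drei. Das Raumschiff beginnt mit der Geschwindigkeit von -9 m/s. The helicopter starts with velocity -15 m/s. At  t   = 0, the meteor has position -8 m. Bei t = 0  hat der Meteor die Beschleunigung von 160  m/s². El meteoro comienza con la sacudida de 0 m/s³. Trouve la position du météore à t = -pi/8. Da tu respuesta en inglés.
Starting from snap s(t) = -2560·cos(4·t), we take 4 integrals. Integrating snap and using the initial condition j(0) = 0, we get j(t) = -640·sin(4·t). Taking ∫j(t)dt and applying a(0) = 160, we find a(t) = 160·cos(4·t). The integral of acceleration, with v(0) = 0, gives velocity: v(t) = 40·sin(4·t). Finding the integral of v(t) and using x(0) = -8: x(t) = 2 - 10·cos(4·t). Using x(t) = 2 - 10·cos(4·t) and substituting t = -pi/8, we find x = 2.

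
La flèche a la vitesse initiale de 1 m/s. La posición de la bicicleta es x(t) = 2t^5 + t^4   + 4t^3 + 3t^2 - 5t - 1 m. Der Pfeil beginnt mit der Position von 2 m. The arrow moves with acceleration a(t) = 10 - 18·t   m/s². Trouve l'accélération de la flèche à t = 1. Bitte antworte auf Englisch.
We have acceleration a(t) = 10 - 18·t. Substituting t = 1: a(1) = -8.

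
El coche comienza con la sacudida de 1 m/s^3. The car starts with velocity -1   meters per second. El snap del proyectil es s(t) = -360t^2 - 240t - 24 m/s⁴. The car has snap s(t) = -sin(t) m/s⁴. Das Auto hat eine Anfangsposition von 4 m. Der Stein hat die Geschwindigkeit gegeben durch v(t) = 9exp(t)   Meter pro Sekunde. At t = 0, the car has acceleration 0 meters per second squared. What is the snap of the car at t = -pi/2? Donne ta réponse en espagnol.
Usando s(t) = -sin(t) y sustituyendo t = -pi/2, encontramos s = 1.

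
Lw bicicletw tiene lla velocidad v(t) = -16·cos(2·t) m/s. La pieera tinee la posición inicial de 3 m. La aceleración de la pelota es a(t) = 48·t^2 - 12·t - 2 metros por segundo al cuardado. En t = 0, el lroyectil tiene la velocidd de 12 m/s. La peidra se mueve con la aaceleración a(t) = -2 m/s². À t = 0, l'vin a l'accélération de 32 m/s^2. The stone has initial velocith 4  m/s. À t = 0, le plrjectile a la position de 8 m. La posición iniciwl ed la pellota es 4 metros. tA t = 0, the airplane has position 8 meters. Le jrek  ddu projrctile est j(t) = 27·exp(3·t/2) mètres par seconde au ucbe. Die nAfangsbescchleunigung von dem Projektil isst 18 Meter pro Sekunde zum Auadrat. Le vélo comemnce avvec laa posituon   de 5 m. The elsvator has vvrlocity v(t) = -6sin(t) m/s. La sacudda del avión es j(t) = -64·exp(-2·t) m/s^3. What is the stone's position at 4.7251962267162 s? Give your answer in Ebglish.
We must find the antiderivative of our acceleration equation a(t) = -2 2 times. Finding the integral of a(t) and using v(0) = 4: v(t) = 4 - 2·t. Integrating velocity and using the initial condition x(0) = 3, we get x(t) = -t^2 + 4·t + 3. From the given position equation x(t) = -t^2 + 4·t + 3, we substitute t = 4.7251962267162 to get x = -0.426694474108213.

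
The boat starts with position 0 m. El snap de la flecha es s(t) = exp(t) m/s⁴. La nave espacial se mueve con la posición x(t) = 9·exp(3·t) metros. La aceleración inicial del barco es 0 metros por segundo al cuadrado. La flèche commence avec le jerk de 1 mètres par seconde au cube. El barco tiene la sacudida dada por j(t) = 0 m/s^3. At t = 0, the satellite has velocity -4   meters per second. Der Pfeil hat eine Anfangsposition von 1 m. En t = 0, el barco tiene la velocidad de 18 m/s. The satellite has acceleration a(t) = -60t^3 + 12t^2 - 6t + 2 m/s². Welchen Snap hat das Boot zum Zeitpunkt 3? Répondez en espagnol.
Para resolver esto, necesitamos tomar 1 derivada de nuestra ecuación de la sacudida j(t) = 0. La derivada de la sacudida da el snap: s(t) = 0. Tenemos el snap s(t) = 0. Sustituyendo t = 3: s(3) = 0.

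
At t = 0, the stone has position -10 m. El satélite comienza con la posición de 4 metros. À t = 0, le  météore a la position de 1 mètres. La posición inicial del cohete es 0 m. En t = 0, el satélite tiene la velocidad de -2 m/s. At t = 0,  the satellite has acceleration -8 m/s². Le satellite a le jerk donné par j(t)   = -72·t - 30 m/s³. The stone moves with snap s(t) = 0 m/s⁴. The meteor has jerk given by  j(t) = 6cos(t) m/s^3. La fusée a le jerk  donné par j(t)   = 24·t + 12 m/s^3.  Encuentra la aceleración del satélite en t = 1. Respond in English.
Starting from jerk j(t) = -72·t - 30, we take 1 antiderivative. Integrating jerk and using the initial condition a(0) = -8, we get a(t) = -36·t^2 - 30·t - 8. From the given acceleration equation a(t) = -36·t^2 - 30·t - 8, we substitute t = 1 to get a = -74.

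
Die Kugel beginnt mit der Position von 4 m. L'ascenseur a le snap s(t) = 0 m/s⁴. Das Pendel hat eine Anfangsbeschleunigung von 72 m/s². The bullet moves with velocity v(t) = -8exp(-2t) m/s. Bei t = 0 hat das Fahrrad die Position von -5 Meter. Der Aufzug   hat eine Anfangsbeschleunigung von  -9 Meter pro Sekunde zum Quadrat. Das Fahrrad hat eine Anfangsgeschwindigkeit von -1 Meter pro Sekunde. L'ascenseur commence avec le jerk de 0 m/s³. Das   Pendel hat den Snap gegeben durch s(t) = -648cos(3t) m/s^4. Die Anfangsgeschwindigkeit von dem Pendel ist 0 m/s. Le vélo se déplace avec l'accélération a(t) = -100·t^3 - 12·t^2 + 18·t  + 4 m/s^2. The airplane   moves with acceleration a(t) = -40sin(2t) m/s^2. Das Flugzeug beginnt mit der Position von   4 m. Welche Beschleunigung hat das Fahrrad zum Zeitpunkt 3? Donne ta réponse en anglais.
Using a(t) = -100·t^3 - 12·t^2 + 18·t + 4 and substituting t = 3, we find a = -2750.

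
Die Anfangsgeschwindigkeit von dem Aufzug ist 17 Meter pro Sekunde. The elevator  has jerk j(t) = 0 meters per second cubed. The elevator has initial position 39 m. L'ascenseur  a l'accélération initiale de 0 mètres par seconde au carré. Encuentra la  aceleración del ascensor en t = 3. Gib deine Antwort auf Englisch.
To solve this, we need to take 1 integral of our jerk equation j(t) = 0. Taking ∫j(t)dt and applying a(0) = 0, we find a(t) = 0. Using a(t) = 0 and substituting t = 3, we find a = 0.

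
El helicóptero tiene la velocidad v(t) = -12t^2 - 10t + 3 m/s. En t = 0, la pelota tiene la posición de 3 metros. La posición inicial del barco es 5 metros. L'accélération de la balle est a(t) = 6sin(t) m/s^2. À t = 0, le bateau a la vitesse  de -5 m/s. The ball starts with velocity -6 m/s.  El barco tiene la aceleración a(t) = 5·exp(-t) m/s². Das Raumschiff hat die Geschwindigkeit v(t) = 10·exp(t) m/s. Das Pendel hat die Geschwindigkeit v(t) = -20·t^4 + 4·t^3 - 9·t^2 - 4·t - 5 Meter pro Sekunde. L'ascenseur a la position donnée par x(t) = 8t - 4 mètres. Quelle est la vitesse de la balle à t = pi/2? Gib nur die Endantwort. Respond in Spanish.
La respuesta es 0.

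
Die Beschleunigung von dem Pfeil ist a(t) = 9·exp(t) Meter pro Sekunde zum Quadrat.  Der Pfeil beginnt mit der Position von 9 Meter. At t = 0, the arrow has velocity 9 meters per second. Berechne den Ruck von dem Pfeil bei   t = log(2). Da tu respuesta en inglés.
To solve this, we need to take 1 derivative of our acceleration equation a(t) = 9·exp(t). Differentiating acceleration, we get jerk: j(t) = 9·exp(t). We have jerk j(t) = 9·exp(t). Substituting t = log(2): j(log(2)) = 18.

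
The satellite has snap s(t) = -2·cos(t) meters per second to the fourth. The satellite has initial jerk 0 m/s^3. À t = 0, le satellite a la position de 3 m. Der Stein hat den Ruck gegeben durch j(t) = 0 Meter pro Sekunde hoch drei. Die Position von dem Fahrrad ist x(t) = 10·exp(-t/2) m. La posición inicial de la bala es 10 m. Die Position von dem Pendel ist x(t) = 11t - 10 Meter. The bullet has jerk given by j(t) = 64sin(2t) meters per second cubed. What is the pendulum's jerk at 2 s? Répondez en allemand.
Um dies zu lösen, müssen wir 3 Ableitungen unserer Gleichung für die Position x(t) = 11·t - 10 nehmen. Die Ableitung von der Position ergibt die Geschwindigkeit: v(t) = 11. Die Ableitung von der Geschwindigkeit ergibt die Beschleunigung: a(t) = 0. Die Ableitung von der Beschleunigung ergibt den Ruck: j(t) = 0. Mit j(t) = 0 und Einsetzen von t = 2, finden wir j = 0.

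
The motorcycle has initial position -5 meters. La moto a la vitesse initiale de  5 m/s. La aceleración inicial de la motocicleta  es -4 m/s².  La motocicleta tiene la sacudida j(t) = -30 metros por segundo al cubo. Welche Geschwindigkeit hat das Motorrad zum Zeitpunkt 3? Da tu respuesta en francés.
Nous devons trouver la primitive de notre équation du jerk j(t) = -30 2 fois. En prenant ∫j(t)dt et en appliquant a(0) = -4, nous trouvons a(t) = -30·t - 4. L'intégrale de l'accélération est la vitesse. En utilisant v(0) = 5, nous obtenons v(t) = -15·t^2 - 4·t + 5. Nous avons la vitesse v(t) = -15·t^2 - 4·t + 5. En substituant t = 3: v(3) = -142.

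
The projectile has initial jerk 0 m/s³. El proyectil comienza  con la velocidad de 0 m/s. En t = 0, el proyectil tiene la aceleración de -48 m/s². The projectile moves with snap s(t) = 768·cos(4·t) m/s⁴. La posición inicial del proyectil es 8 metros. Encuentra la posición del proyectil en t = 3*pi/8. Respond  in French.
Nous devons intégrer notre équation du snap s(t) = 768·cos(4·t) 4 fois. En intégrant le snap et en utilisant la condition initiale j(0) = 0, nous obtenons j(t) = 192·sin(4·t). L'intégrale du jerk est l'accélération. En utilisant a(0) = -48, nous obtenons a(t) = -48·cos(4·t). L'intégrale de l'accélération, avec v(0) = 0, donne la vitesse: v(t) = -12·sin(4·t). En intégrant la vitesse et en utilisant la condition initiale x(0) = 8, nous obtenons x(t) = 3·cos(4·t) + 5. En utilisant x(t) = 3·cos(4·t) + 5 et en substituant t = 3*pi/8, nous trouvons x = 5.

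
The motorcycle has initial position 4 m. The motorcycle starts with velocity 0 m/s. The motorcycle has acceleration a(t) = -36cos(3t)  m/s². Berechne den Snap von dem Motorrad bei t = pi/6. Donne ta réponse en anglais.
We must differentiate our acceleration equation a(t) = -36·cos(3·t) 2 times. The derivative of acceleration gives jerk: j(t) = 108·sin(3·t). Differentiating jerk, we get snap: s(t) = 324·cos(3·t). Using s(t) = 324·cos(3·t) and substituting t = pi/6, we find s = 0.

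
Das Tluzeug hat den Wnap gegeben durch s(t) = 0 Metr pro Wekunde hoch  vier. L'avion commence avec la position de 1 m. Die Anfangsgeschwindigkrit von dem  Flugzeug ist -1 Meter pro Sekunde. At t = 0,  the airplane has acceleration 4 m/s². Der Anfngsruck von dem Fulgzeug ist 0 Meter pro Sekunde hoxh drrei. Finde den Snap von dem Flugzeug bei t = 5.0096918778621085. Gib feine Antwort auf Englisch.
We have snap s(t) = 0. Substituting t = 5.0096918778621085: s(5.0096918778621085) = 0.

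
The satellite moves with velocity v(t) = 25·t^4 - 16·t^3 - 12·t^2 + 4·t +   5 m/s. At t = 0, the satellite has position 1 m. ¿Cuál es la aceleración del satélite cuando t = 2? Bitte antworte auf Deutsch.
Wir müssen unsere Gleichung für die Geschwindigkeit v(t) = 25·t^4 - 16·t^3 - 12·t^2 + 4·t + 5 1-mal ableiten. Durch Ableiten von der Geschwindigkeit erhalten wir die Beschleunigung: a(t) = 100·t^3 - 48·t^2 - 24·t + 4. Wir haben die Beschleunigung a(t) = 100·t^3 - 48·t^2 - 24·t + 4. Durch Einsetzen von t = 2: a(2) = 564.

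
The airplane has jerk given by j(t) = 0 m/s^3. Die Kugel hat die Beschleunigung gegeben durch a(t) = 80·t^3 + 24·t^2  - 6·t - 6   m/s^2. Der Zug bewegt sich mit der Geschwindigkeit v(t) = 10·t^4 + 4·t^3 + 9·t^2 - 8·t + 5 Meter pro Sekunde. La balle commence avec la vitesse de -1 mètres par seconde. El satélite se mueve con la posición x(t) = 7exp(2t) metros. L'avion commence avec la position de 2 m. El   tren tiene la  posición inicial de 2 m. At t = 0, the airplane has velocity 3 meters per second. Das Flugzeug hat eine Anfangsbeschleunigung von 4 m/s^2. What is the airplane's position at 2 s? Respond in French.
Nous devons trouver l'intégrale de notre équation du jerk j(t) = 0 3 fois. En intégrant le jerk et en utilisant la condition initiale a(0) = 4, nous obtenons a(t) = 4. L'intégrale de l'accélération, avec v(0) = 3, donne la vitesse: v(t) = 4·t + 3. La primitive de la vitesse est la position. En utilisant x(0) = 2, nous obtenons x(t) = 2·t^2 + 3·t + 2. En utilisant x(t) = 2·t^2 + 3·t + 2 et en substituant t = 2, nous trouvons x = 16.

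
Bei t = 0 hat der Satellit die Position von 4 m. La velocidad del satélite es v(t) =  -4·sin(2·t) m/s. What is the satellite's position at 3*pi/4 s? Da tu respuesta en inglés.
We must find the antiderivative of our velocity equation v(t) = -4·sin(2·t) 1 time. Integrating velocity and using the initial condition x(0) = 4, we get x(t) = 2·cos(2·t) + 2. Using x(t) = 2·cos(2·t) + 2 and substituting t = 3*pi/4, we find x = 2.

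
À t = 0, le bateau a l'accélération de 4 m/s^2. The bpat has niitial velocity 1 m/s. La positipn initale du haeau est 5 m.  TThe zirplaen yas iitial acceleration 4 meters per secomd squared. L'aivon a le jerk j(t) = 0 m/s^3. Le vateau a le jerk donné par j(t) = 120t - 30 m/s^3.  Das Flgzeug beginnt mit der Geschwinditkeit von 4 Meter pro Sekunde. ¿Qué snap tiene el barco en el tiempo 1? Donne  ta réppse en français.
Pour résoudre ceci, nous devons prendre 1 dérivée de notre équation du jerk j(t) = 120·t - 30. La dérivée du jerk donne le snap: s(t) = 120. En utilisant s(t) = 120 et en substituant t = 1, nous trouvons s = 120.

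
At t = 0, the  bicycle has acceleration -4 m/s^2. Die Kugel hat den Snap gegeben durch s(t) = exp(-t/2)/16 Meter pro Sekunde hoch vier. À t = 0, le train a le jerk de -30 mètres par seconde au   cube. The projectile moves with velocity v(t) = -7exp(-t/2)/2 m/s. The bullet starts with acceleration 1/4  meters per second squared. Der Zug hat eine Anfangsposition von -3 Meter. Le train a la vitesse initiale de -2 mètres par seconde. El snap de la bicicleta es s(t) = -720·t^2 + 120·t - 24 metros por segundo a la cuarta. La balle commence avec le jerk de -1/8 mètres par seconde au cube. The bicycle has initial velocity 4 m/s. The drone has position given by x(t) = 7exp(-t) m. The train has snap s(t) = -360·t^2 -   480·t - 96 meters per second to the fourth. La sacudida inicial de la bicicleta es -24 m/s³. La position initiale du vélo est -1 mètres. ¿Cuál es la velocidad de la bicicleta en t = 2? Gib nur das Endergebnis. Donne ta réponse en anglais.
At t = 2, v = -388.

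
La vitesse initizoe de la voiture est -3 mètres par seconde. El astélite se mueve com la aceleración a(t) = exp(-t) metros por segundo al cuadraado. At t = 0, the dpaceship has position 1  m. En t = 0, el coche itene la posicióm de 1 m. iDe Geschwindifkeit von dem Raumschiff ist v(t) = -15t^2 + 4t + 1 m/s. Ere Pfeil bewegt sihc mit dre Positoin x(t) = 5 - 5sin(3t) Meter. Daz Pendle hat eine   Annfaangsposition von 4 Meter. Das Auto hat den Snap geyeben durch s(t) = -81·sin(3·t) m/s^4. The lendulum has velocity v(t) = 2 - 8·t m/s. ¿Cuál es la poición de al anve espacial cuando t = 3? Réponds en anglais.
Starting from velocity v(t) = -15·t^2 + 4·t + 1, we take 1 antiderivative. The antiderivative of velocity is position. Using x(0) = 1, we get x(t) = -5·t^3 + 2·t^2 + t + 1. We have position x(t) = -5·t^3 + 2·t^2 + t + 1. Substituting t = 3: x(3) = -113.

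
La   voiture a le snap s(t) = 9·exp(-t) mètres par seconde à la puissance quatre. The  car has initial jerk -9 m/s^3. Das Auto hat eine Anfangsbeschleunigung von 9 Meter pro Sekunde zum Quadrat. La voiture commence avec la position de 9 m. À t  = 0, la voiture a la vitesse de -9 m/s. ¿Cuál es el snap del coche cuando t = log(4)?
De la ecuación del snap s(t) = 9·exp(-t), sustituimos t = log(4) para obtener s = 9/4.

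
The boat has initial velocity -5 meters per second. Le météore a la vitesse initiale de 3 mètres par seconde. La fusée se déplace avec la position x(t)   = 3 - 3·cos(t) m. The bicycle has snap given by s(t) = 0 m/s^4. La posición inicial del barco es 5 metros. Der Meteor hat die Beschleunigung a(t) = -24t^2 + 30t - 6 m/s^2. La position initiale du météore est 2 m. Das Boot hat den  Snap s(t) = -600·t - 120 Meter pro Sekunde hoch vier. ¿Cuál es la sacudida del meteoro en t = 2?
Partiendo de la aceleración a(t) = -24·t^2 + 30·t - 6, tomamos 1 derivada. La derivada de la aceleración da la sacudida: j(t) = 30 - 48·t. Usando j(t) = 30 - 48·t y sustituyendo t = 2, encontramos j = -66.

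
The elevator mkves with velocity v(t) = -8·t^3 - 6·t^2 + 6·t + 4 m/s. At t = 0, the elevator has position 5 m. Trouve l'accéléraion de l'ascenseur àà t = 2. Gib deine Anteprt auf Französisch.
Nous devons dériver notre équation de la vitesse v(t) = -8·t^3 - 6·t^2 + 6·t + 4 1 fois. La dérivée de la vitesse donne l'accélération: a(t) = -24·t^2 - 12·t + 6. De l'équation de l'accélération a(t) = -24·t^2 - 12·t + 6, nous substituons t = 2 pour obtenir a = -114.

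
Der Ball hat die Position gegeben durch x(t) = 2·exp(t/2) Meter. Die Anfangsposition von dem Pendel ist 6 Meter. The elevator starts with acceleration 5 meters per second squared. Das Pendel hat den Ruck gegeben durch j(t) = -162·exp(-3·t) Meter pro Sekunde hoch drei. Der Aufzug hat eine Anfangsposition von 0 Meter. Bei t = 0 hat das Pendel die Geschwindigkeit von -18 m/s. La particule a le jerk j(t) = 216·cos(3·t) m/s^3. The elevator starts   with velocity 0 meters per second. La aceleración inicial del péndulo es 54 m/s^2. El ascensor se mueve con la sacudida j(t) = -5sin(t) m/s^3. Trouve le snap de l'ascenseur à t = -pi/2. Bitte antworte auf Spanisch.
Debemos derivar nuestra ecuación de la sacudida j(t) = -5·sin(t) 1 vez. Derivando la sacudida, obtenemos el snap: s(t) = -5·cos(t). Usando s(t) = -5·cos(t) y sustituyendo t = -pi/2, encontramos s = 0.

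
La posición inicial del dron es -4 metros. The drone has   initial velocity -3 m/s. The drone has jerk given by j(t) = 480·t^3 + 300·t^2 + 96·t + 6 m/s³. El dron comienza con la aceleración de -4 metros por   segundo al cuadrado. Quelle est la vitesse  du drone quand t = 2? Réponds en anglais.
We must find the integral of our jerk equation j(t) = 480·t^3 + 300·t^2 + 96·t + 6 2 times. The antiderivative of jerk is acceleration. Using a(0) = -4, we get a(t) = 120·t^4 + 100·t^3 + 48·t^2 + 6·t - 4. Taking ∫a(t)dt and applying v(0) = -3, we find v(t) = 24·t^5 + 25·t^4 + 16·t^3 + 3·t^2 - 4·t - 3. Using v(t) = 24·t^5 + 25·t^4 + 16·t^3 + 3·t^2 - 4·t - 3 and substituting t = 2, we find v = 1297.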